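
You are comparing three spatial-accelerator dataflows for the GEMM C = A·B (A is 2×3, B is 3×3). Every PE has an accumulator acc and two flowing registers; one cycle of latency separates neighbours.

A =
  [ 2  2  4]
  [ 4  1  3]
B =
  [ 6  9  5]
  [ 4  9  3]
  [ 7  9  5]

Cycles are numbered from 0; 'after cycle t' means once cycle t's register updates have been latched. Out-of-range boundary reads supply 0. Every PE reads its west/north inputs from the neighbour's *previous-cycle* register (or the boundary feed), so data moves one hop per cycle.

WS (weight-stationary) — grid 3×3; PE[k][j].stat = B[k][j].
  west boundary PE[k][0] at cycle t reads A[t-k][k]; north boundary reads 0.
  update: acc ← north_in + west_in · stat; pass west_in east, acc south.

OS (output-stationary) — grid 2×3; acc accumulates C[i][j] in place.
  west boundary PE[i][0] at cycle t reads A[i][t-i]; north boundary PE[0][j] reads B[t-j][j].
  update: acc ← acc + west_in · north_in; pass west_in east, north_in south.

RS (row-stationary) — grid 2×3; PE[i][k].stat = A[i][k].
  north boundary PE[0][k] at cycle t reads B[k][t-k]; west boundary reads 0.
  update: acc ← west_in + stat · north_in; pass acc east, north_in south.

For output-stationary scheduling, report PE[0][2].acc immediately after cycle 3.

OS on a 2×3 grid — tracing PE[0][2] and its feeders:
  @0  [0,1]  acc 0  |  →0  ↓0
  @0  [0,2]  acc 0  |  →0  ↓0
  @1  [0,1]  acc 18  |  →2  ↓9
  @1  [0,2]  acc 0  |  →0  ↓0
  @2  [0,1]  acc 36  |  →2  ↓9
  @2  [0,2]  acc 10  |  →2  ↓5
  @3  [0,1]  acc 72  |  →4  ↓9
  @3  [0,2]  acc 16  |  →2  ↓3

PE[0][2].acc = 16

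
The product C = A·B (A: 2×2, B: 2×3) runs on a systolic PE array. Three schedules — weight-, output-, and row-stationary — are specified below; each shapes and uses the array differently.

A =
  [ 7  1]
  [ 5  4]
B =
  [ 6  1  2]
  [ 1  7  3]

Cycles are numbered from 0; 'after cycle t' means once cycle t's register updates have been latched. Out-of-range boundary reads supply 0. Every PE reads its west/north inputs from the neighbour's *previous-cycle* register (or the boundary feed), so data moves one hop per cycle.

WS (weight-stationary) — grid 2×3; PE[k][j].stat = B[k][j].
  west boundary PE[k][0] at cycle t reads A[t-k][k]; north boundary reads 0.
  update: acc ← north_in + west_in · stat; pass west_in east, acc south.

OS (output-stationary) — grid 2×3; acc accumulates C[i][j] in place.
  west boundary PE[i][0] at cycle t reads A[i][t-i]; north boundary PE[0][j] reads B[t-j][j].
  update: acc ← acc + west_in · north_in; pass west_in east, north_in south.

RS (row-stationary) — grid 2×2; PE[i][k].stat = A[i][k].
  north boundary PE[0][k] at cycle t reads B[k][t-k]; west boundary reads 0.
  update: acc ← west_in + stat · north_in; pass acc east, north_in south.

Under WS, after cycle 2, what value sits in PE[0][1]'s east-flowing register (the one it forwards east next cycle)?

register = 5

WS (2×3). Following PE[0][1] plus its west/north inputs:
  0: (0,0).acc=42  regs=<7,42>
  0: (0,1).acc=0  regs=<0,0>
  1: (0,0).acc=30  regs=<5,30>
  1: (0,1).acc=7  regs=<7,7>
  2: (0,0).acc=0  regs=<0,0>
  2: (0,1).acc=5  regs=<5,5>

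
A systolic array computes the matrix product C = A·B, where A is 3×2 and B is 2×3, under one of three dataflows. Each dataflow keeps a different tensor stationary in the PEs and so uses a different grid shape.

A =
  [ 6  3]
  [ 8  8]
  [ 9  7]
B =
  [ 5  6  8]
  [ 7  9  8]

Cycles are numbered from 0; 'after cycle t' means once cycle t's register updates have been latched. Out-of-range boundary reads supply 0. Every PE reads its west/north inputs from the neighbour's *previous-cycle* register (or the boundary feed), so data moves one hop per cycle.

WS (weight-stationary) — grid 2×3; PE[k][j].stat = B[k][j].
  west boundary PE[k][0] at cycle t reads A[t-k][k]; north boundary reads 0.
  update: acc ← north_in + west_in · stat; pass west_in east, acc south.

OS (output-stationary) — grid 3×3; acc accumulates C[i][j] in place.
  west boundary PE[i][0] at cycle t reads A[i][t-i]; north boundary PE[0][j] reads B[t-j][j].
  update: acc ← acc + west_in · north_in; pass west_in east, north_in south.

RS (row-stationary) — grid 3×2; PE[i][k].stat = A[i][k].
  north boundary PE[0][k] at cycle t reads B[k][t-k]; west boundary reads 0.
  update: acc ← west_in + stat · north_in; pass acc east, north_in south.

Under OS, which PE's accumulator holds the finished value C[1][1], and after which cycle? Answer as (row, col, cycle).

(row, col, cycle) = (1, 1, 3)

OS: C[1][1] accumulates in PE[1][1]:
  0: (1,1).acc=0  regs=<0,0>
  1: (1,1).acc=0  regs=<0,0>
  2: (1,1).acc=48  regs=<8,6>
  3: (1,1).acc=120  regs=<8,9>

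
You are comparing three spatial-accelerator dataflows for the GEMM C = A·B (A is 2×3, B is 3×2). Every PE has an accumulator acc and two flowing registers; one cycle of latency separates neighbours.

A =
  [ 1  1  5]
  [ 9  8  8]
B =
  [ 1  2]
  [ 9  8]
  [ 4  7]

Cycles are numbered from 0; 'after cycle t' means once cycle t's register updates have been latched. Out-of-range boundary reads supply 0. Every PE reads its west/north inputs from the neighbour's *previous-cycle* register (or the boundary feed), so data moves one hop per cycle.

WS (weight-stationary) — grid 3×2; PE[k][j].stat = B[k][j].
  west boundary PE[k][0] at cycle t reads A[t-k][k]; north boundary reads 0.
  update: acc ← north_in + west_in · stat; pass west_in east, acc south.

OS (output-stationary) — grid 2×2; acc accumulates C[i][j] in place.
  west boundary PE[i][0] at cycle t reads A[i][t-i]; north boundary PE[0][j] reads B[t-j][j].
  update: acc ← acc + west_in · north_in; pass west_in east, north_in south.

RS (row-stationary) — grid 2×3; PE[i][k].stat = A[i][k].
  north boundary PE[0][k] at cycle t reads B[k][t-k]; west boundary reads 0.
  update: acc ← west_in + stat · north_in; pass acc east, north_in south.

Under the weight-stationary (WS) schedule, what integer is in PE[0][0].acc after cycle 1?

PE[0][0].acc = 9

WS on a 3×2 grid — tracing PE[0][0] and its feeders:
  step 0 · PE0,0: acc=1; fwd→1 fwd↓1
  step 1 · PE0,0: acc=9; fwd→9 fwd↓9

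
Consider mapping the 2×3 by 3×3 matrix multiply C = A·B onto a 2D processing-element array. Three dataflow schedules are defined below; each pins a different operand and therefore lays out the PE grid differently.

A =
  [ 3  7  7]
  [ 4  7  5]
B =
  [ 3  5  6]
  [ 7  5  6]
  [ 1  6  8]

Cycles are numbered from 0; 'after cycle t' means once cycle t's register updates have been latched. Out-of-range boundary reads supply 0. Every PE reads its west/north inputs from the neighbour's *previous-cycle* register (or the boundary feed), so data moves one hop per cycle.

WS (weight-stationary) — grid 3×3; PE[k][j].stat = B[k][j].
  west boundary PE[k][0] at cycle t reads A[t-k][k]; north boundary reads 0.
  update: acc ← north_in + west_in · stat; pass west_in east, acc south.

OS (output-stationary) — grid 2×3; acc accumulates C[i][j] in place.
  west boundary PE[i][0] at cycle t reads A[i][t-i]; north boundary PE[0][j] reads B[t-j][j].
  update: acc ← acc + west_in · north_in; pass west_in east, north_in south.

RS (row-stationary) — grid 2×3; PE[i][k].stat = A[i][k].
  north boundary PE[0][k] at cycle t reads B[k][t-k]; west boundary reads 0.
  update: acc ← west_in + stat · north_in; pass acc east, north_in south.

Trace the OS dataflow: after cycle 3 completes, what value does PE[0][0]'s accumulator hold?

PE[0][0].acc = 65

OS (2×3). Following PE[0][0] plus its west/north inputs:
  step 0 · PE0,0: acc=9; fwd→3 fwd↓3
  step 1 · PE0,0: acc=58; fwd→7 fwd↓7
  step 2 · PE0,0: acc=65; fwd→7 fwd↓1
  step 3 · PE0,0: acc=65; fwd→0 fwd↓0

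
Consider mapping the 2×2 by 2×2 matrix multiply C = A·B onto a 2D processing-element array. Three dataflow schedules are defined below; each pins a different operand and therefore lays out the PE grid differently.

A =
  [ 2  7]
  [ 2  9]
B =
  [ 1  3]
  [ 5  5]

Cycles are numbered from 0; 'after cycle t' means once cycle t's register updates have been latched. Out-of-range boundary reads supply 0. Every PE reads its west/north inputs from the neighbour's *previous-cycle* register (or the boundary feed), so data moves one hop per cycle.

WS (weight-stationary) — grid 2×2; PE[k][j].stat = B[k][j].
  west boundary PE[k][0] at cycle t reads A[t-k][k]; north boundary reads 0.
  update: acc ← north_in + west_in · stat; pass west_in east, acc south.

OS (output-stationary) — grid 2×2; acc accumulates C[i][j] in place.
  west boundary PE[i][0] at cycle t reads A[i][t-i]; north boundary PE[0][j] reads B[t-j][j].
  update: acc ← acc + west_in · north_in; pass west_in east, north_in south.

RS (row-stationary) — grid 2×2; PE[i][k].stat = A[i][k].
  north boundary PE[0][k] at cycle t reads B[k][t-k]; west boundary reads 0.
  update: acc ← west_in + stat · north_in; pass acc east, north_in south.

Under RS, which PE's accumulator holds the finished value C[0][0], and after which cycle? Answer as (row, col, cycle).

(row, col, cycle) = (0, 1, 1)

RS: C[0][0] accumulates in PE[0][1]:
  0: (0,1).acc=0  regs=<0,0>
  1: (0,1).acc=37  regs=<37,5>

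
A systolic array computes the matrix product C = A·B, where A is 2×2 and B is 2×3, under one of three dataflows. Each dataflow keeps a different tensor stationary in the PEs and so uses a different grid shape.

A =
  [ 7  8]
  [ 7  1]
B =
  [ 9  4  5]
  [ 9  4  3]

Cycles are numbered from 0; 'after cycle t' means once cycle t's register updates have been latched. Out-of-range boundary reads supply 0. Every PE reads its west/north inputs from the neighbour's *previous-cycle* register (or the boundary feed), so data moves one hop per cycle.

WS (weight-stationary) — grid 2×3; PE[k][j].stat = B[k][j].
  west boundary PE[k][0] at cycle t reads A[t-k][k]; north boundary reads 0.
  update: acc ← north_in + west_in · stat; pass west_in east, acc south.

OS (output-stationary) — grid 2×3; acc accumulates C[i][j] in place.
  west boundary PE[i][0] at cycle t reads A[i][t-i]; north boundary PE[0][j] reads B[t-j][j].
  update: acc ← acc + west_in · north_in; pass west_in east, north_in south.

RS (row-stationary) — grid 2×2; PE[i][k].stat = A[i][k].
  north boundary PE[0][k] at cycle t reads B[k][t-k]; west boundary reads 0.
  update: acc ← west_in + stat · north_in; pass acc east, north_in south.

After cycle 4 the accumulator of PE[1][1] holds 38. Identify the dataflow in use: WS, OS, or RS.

Under WS (2×3), PE[1][1]:
  c0 r1c1: 0 / 0 / 0
  c1 r1c1: 0 / 0 / 0
  c2 r1c1: 60 / 8 / 60
  c3 r1c1: 32 / 1 / 32
  c4 r1c1: 0 / 0 / 0
Under OS (2×3), PE[1][1]:
  c0 r1c1: 0 / 0 / 0
  c1 r1c1: 0 / 0 / 0
  c2 r1c1: 28 / 7 / 4
  c3 r1c1: 32 / 1 / 4
  c4 r1c1: 32 / 0 / 0
Under RS (2×2), PE[1][1]:
  c0 r1c1: 0 / 0 / 0
  c1 r1c1: 0 / 0 / 0
  c2 r1c1: 72 / 72 / 9
  c3 r1c1: 32 / 32 / 4
  c4 r1c1: 38 / 38 / 3

dataflow = RS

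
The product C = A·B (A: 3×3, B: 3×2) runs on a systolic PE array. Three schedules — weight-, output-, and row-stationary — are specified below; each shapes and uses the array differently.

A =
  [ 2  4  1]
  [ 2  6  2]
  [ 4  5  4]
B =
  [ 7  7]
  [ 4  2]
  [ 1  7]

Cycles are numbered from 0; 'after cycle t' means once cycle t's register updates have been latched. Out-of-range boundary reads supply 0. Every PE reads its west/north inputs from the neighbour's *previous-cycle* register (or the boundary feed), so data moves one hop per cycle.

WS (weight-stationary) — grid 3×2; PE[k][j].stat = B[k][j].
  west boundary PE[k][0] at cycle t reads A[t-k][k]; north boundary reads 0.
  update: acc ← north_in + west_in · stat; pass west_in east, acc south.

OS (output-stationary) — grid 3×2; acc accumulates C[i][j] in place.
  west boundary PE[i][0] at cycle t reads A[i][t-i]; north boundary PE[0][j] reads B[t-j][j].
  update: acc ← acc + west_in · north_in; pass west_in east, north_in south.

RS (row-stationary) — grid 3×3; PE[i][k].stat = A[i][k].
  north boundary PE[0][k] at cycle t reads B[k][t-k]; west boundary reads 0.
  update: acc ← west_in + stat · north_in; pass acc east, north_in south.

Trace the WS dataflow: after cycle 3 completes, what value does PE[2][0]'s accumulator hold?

WS 3×2: PE[2][0] cycle-by-cycle (with neighbour feeds):
  @0  [1,0]  acc 0  |  →0  ↓0
  @0  [2,0]  acc 0  |  →0  ↓0
  @1  [1,0]  acc 30  |  →4  ↓30
  @1  [2,0]  acc 0  |  →0  ↓0
  @2  [1,0]  acc 38  |  →6  ↓38
  @2  [2,0]  acc 31  |  →1  ↓31
  @3  [1,0]  acc 48  |  →5  ↓48
  @3  [2,0]  acc 40  |  →2  ↓40

PE[2][0].acc = 40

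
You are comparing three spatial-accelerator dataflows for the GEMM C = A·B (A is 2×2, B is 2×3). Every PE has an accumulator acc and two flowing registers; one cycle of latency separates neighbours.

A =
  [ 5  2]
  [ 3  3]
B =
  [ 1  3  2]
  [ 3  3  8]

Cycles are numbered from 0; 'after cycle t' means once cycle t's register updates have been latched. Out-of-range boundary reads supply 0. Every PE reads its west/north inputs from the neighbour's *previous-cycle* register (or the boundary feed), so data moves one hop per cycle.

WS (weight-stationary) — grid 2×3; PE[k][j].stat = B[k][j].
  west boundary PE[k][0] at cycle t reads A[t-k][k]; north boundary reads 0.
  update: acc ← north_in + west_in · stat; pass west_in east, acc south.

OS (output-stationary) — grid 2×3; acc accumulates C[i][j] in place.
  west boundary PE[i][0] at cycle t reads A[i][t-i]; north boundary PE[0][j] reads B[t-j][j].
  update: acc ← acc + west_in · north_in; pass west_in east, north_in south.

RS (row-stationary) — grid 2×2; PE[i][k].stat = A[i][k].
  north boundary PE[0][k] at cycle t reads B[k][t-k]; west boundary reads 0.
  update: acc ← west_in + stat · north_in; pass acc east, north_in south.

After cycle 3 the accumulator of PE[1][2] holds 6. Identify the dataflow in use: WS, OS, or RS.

dataflow = OS

Under WS (2×3), PE[1][2]:
  after 0 — PE[1][2] acc=0, pass-E 0, pass-S 0
  after 1 — PE[1][2] acc=0, pass-E 0, pass-S 0
  after 2 — PE[1][2] acc=0, pass-E 0, pass-S 0
  after 3 — PE[1][2] acc=26, pass-E 2, pass-S 26
Under OS (2×3), PE[1][2]:
  after 0 — PE[1][2] acc=0, pass-E 0, pass-S 0
  after 1 — PE[1][2] acc=0, pass-E 0, pass-S 0
  after 2 — PE[1][2] acc=0, pass-E 0, pass-S 0
  after 3 — PE[1][2] acc=6, pass-E 3, pass-S 2
RS: PE[1][2] is outside its 2×2 grid.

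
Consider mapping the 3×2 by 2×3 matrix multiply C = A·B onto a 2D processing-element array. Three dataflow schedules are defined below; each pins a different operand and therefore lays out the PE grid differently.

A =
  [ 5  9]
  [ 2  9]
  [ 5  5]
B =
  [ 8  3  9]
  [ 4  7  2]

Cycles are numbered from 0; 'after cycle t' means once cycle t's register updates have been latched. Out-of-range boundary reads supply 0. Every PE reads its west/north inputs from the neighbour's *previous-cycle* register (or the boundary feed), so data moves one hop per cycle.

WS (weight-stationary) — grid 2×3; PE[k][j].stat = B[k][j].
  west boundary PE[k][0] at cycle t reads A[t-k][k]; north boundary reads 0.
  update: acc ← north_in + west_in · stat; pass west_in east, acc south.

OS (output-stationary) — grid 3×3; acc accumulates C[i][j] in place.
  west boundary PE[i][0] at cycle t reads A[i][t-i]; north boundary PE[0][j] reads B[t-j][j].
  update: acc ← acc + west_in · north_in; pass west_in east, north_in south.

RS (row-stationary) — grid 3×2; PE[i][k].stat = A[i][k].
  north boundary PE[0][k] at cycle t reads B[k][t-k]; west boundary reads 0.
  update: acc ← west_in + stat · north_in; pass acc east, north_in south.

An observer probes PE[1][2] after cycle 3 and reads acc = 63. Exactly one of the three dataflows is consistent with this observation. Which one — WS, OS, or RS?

— WS: 2×3; PE[1][2] trace:
  t=0 PE[1][2]: acc=0 h=0 v=0
  t=1 PE[1][2]: acc=0 h=0 v=0
  t=2 PE[1][2]: acc=0 h=0 v=0
  t=3 PE[1][2]: acc=63 h=9 v=63
— OS: 3×3; PE[1][2] trace:
  t=0 PE[1][2]: acc=0 h=0 v=0
  t=1 PE[1][2]: acc=0 h=0 v=0
  t=2 PE[1][2]: acc=0 h=0 v=0
  t=3 PE[1][2]: acc=18 h=2 v=9
RS (3×2): PE[1][2] does not exist.

dataflow = WS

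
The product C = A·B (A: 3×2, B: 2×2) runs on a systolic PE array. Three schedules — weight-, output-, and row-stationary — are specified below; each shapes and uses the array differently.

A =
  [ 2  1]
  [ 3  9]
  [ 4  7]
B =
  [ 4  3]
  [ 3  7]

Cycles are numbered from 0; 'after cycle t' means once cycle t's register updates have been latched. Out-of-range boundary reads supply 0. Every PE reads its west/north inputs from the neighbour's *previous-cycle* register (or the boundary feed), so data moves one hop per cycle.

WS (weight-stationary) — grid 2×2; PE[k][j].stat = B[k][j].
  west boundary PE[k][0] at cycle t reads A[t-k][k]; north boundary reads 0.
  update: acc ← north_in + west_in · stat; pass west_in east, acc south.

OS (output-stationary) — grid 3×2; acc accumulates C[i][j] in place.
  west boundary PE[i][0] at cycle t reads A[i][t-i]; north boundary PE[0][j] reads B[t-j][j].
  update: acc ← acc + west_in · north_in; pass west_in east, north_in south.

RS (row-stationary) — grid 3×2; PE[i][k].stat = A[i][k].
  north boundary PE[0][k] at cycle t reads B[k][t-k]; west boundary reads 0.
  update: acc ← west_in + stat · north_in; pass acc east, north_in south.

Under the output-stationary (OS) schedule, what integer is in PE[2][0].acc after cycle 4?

PE[2][0].acc = 37

OS on a 3×2 grid — tracing PE[2][0] and its feeders:
  @0  [1,0]  acc 0  |  →0  ↓0
  @0  [2,0]  acc 0  |  →0  ↓0
  @1  [1,0]  acc 12  |  →3  ↓4
  @1  [2,0]  acc 0  |  →0  ↓0
  @2  [1,0]  acc 39  |  →9  ↓3
  @2  [2,0]  acc 16  |  →4  ↓4
  @3  [1,0]  acc 39  |  →0  ↓0
  @3  [2,0]  acc 37  |  →7  ↓3
  @4  [1,0]  acc 39  |  →0  ↓0
  @4  [2,0]  acc 37  |  →0  ↓0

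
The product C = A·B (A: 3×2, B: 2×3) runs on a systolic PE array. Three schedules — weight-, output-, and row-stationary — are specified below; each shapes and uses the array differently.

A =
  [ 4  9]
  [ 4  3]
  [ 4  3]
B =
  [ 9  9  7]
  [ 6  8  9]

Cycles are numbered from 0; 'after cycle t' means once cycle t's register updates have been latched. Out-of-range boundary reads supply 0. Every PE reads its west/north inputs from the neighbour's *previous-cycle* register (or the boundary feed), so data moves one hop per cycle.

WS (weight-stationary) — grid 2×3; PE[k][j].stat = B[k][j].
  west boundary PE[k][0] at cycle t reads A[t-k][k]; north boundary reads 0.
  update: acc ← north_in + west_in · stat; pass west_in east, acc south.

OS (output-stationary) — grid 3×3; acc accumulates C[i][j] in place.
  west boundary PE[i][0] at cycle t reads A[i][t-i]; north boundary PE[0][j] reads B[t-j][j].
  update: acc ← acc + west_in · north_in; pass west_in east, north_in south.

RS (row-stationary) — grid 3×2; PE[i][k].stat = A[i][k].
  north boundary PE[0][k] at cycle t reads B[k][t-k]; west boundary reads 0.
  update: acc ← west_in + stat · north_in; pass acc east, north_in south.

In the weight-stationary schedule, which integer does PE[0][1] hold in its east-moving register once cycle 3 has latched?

register = 4

WS (2×3). Following PE[0][1] plus its west/north inputs:
  after 0 — PE[0][0] acc=36, pass-E 4, pass-S 36
  after 0 — PE[0][1] acc=0, pass-E 0, pass-S 0
  after 1 — PE[0][0] acc=36, pass-E 4, pass-S 36
  after 1 — PE[0][1] acc=36, pass-E 4, pass-S 36
  after 2 — PE[0][0] acc=36, pass-E 4, pass-S 36
  after 2 — PE[0][1] acc=36, pass-E 4, pass-S 36
  after 3 — PE[0][0] acc=0, pass-E 0, pass-S 0
  after 3 — PE[0][1] acc=36, pass-E 4, pass-S 36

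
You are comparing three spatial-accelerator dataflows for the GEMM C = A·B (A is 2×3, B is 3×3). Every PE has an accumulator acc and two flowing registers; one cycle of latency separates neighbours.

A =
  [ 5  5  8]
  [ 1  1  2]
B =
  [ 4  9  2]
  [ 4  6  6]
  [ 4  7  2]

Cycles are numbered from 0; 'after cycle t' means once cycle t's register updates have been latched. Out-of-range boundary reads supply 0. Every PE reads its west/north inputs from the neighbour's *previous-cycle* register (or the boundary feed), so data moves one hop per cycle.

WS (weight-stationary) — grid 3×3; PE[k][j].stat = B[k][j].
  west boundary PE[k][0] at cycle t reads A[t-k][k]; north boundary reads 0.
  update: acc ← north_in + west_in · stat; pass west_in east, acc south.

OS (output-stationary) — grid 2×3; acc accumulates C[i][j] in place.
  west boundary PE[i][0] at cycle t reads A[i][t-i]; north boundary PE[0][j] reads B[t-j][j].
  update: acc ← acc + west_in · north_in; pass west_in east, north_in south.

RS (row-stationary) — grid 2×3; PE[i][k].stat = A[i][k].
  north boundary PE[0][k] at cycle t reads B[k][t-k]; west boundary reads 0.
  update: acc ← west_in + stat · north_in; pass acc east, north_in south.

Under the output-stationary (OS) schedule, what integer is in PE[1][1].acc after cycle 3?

OS (2×3). Following PE[1][1] plus its west/north inputs:
  c0 r0c1: 0 / 0 / 0
  c0 r1c0: 0 / 0 / 0
  c0 r1c1: 0 / 0 / 0
  c1 r0c1: 45 / 5 / 9
  c1 r1c0: 4 / 1 / 4
  c1 r1c1: 0 / 0 / 0
  c2 r0c1: 75 / 5 / 6
  c2 r1c0: 8 / 1 / 4
  c2 r1c1: 9 / 1 / 9
  c3 r0c1: 131 / 8 / 7
  c3 r1c0: 16 / 2 / 4
  c3 r1c1: 15 / 1 / 6

PE[1][1].acc = 15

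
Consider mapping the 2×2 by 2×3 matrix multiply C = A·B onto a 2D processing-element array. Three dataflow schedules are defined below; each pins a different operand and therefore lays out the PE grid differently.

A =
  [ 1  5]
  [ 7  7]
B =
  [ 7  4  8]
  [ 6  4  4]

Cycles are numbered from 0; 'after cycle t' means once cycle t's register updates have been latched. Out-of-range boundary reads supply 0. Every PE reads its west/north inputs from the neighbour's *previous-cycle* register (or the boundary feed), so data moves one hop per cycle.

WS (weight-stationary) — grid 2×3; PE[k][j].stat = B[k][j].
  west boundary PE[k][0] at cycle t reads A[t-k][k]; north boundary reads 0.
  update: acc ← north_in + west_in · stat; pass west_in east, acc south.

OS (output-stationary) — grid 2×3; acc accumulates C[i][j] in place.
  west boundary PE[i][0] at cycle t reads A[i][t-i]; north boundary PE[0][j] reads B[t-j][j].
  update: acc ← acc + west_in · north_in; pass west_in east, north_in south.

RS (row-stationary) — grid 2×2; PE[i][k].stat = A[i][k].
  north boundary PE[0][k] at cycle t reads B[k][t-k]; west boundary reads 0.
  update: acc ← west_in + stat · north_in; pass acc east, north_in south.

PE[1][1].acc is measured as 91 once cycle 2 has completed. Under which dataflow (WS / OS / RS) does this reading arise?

dataflow = RS

Under WS (2×3), PE[1][1]:
  cycle 0: PE[1][1] → acc 0, east 0, south 0
  cycle 1: PE[1][1] → acc 0, east 0, south 0
  cycle 2: PE[1][1] → acc 24, east 5, south 24
Under OS (2×3), PE[1][1]:
  cycle 0: PE[1][1] → acc 0, east 0, south 0
  cycle 1: PE[1][1] → acc 0, east 0, south 0
  cycle 2: PE[1][1] → acc 28, east 7, south 4
Under RS (2×2), PE[1][1]:
  cycle 0: PE[1][1] → acc 0, east 0, south 0
  cycle 1: PE[1][1] → acc 0, east 0, south 0
  cycle 2: PE[1][1] → acc 91, east 91, south 6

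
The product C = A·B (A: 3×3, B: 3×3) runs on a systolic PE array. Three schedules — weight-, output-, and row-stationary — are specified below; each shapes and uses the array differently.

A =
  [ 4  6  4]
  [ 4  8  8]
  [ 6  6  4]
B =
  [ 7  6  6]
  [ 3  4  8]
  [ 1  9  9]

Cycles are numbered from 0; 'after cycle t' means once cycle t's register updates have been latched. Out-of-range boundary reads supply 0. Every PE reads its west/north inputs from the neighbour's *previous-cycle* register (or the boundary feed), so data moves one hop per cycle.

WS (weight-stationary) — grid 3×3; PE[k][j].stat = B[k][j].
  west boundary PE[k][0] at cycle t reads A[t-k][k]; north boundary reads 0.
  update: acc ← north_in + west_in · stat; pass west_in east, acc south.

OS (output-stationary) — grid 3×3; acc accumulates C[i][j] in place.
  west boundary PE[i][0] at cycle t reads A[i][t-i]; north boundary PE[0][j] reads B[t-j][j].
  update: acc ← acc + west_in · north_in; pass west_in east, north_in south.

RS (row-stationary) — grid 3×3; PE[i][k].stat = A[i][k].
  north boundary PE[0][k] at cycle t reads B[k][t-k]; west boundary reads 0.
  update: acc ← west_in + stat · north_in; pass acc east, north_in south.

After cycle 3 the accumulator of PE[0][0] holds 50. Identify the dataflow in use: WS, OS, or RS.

dataflow = OS

Under WS (3×3), PE[0][0]:
  0: (0,0).acc=28  regs=<4,28>
  1: (0,0).acc=28  regs=<4,28>
  2: (0,0).acc=42  regs=<6,42>
  3: (0,0).acc=0  regs=<0,0>
Under OS (3×3), PE[0][0]:
  0: (0,0).acc=28  regs=<4,7>
  1: (0,0).acc=46  regs=<6,3>
  2: (0,0).acc=50  regs=<4,1>
  3: (0,0).acc=50  regs=<0,0>
Under RS (3×3), PE[0][0]:
  0: (0,0).acc=28  regs=<28,7>
  1: (0,0).acc=24  regs=<24,6>
  2: (0,0).acc=24  regs=<24,6>
  3: (0,0).acc=0  regs=<0,0>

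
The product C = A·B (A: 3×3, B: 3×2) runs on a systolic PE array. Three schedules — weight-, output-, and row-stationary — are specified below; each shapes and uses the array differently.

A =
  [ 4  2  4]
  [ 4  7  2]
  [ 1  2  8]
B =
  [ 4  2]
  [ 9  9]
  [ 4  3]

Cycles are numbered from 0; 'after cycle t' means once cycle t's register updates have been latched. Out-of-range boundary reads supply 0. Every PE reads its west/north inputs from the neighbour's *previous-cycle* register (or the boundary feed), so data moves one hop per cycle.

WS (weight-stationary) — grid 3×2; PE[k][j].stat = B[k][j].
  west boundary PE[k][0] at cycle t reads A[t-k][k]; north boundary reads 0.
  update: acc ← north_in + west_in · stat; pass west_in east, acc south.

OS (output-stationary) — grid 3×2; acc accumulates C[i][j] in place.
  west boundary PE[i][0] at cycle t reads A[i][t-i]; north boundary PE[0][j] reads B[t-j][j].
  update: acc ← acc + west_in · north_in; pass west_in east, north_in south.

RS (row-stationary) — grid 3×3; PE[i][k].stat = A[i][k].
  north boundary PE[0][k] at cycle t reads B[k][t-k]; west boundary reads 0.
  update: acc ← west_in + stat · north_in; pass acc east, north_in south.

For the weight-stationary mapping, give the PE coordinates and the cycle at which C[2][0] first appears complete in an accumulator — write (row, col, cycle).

(row, col, cycle) = (2, 0, 4)

Under WS, C[2][0] lands at PE[2][0]:
  [0] (2,0) acc=0 (h:0 v:0)
  [1] (2,0) acc=0 (h:0 v:0)
  [2] (2,0) acc=50 (h:4 v:50)
  [3] (2,0) acc=87 (h:2 v:87)
  [4] (2,0) acc=54 (h:8 v:54)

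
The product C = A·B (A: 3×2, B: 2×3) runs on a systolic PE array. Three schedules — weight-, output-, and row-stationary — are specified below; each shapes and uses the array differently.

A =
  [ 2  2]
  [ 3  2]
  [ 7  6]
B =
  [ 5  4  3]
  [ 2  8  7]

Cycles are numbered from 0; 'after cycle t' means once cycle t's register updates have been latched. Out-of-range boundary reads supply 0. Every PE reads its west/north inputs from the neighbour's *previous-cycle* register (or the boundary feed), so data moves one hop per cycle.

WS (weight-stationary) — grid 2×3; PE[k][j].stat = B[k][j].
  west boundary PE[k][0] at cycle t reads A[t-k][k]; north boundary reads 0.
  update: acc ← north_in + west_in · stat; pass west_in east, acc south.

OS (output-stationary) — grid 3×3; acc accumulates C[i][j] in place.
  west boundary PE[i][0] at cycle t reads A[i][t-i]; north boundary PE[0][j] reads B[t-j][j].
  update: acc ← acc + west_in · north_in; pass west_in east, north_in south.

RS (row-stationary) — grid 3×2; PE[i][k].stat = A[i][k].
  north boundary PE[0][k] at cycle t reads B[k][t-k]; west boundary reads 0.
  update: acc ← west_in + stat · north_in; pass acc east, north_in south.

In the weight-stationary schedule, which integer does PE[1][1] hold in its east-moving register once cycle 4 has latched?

WS on a 2×3 grid — tracing PE[1][1] and its feeders:
  @0  [0,1]  acc 0  |  →0  ↓0
  @0  [1,0]  acc 0  |  →0  ↓0
  @0  [1,1]  acc 0  |  →0  ↓0
  @1  [0,1]  acc 8  |  →2  ↓8
  @1  [1,0]  acc 14  |  →2  ↓14
  @1  [1,1]  acc 0  |  →0  ↓0
  @2  [0,1]  acc 12  |  →3  ↓12
  @2  [1,0]  acc 19  |  →2  ↓19
  @2  [1,1]  acc 24  |  →2  ↓24
  @3  [0,1]  acc 28  |  →7  ↓28
  @3  [1,0]  acc 47  |  →6  ↓47
  @3  [1,1]  acc 28  |  →2  ↓28
  @4  [0,1]  acc 0  |  →0  ↓0
  @4  [1,0]  acc 0  |  →0  ↓0
  @4  [1,1]  acc 76  |  →6  ↓76

register = 6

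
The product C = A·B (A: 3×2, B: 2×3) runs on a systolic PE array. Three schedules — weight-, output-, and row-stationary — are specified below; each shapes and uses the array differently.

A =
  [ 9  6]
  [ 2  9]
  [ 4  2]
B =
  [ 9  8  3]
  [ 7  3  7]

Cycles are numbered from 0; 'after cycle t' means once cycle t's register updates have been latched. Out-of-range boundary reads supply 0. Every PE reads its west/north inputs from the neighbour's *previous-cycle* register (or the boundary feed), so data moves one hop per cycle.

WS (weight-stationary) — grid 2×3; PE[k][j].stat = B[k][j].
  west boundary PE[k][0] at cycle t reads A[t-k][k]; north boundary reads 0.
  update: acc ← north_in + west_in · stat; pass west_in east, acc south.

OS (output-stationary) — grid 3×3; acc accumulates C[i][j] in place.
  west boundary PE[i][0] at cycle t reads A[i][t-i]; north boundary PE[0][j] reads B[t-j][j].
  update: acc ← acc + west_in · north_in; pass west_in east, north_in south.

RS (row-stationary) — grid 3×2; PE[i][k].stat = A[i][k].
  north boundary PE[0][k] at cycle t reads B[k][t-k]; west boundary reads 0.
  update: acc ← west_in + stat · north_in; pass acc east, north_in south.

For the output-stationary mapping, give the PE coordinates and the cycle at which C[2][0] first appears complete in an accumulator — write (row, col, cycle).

(row, col, cycle) = (2, 0, 3)

Under OS, C[2][0] lands at PE[2][0]:
  cycle 0: PE[2][0] → acc 0, east 0, south 0
  cycle 1: PE[2][0] → acc 0, east 0, south 0
  cycle 2: PE[2][0] → acc 36, east 4, south 9
  cycle 3: PE[2][0] → acc 50, east 2, south 7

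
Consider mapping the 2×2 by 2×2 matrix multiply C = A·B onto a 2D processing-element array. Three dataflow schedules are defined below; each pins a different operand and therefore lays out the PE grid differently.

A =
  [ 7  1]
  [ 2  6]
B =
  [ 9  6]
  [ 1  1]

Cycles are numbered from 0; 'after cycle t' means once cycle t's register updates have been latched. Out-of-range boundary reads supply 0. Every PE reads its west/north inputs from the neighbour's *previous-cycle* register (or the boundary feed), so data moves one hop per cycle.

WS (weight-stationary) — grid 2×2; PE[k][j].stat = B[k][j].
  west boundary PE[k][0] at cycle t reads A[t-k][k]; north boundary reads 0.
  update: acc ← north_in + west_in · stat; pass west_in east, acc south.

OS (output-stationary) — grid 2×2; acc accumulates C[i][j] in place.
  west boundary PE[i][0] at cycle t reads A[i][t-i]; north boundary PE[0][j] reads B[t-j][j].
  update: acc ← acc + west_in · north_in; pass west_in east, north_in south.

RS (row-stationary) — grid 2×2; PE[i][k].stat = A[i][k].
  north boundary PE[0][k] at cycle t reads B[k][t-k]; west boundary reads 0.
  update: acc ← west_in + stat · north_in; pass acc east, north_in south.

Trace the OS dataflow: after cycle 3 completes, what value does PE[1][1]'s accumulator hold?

PE[1][1].acc = 18

OS (2×2). Following PE[1][1] plus its west/north inputs:
  @0  [0,1]  acc 0  |  →0  ↓0
  @0  [1,0]  acc 0  |  →0  ↓0
  @0  [1,1]  acc 0  |  →0  ↓0
  @1  [0,1]  acc 42  |  →7  ↓6
  @1  [1,0]  acc 18  |  →2  ↓9
  @1  [1,1]  acc 0  |  →0  ↓0
  @2  [0,1]  acc 43  |  →1  ↓1
  @2  [1,0]  acc 24  |  →6  ↓1
  @2  [1,1]  acc 12  |  →2  ↓6
  @3  [0,1]  acc 43  |  →0  ↓0
  @3  [1,0]  acc 24  |  →0  ↓0
  @3  [1,1]  acc 18  |  →6  ↓1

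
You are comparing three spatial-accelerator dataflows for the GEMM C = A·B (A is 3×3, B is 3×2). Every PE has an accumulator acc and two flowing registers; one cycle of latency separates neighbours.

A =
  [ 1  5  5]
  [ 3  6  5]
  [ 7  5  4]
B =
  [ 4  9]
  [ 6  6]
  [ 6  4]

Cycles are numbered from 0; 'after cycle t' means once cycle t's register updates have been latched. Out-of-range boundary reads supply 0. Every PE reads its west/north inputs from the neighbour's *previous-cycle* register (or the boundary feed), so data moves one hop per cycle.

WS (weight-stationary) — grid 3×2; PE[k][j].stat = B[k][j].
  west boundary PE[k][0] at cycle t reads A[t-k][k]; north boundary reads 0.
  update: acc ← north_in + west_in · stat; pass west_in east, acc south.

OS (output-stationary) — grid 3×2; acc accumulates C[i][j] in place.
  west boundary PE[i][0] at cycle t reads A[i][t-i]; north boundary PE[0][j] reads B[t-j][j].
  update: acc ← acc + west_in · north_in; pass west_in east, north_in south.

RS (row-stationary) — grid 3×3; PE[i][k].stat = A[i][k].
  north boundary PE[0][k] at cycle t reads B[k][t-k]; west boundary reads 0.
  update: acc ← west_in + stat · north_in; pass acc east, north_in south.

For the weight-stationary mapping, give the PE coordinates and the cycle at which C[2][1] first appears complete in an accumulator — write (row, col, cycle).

Under WS, C[2][1] lands at PE[2][1]:
  0: (2,1).acc=0  regs=<0,0>
  1: (2,1).acc=0  regs=<0,0>
  2: (2,1).acc=0  regs=<0,0>
  3: (2,1).acc=59  regs=<5,59>
  4: (2,1).acc=83  regs=<5,83>
  5: (2,1).acc=109  regs=<4,109>

(row, col, cycle) = (2, 1, 5)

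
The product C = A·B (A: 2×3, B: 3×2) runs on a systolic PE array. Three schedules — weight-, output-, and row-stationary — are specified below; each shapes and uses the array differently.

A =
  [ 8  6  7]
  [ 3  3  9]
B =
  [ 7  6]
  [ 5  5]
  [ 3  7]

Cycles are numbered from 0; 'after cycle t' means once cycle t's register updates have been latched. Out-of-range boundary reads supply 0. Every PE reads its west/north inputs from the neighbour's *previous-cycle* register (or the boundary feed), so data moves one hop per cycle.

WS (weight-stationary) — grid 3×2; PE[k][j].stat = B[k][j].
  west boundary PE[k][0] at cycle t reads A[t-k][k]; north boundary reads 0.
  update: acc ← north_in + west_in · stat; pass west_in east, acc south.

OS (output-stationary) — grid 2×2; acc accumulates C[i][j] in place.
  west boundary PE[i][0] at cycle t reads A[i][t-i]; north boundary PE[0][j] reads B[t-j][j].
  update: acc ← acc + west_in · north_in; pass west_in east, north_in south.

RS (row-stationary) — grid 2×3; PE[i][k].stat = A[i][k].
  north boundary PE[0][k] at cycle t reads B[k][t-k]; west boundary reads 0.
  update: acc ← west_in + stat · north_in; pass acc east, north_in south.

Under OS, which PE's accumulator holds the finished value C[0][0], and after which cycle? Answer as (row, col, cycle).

OS — PE[0][0] is where C[0][0] collects:
  c0 r0c0: 56 / 8 / 7
  c1 r0c0: 86 / 6 / 5
  c2 r0c0: 107 / 7 / 3

(row, col, cycle) = (0, 0, 2)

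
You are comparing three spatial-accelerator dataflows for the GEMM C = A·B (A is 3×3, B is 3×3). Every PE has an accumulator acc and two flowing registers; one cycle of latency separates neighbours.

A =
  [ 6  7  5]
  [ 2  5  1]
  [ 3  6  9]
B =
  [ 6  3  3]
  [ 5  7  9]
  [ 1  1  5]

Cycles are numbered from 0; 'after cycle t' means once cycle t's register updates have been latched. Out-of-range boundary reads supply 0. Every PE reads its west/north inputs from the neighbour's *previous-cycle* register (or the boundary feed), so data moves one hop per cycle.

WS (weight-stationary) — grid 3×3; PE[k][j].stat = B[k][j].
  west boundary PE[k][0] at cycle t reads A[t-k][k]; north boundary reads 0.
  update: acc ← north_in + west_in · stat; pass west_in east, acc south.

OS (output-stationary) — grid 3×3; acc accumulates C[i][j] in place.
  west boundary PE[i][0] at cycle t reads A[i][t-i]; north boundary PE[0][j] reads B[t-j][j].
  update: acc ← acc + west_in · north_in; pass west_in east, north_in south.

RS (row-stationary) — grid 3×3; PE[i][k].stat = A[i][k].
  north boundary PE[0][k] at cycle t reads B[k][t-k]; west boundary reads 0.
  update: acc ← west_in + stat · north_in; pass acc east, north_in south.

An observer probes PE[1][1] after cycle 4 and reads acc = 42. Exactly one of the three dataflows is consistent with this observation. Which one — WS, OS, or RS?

dataflow = OS

— WS: 3×3; PE[1][1] trace:
  c0 r1c1: 0 / 0 / 0
  c1 r1c1: 0 / 0 / 0
  c2 r1c1: 67 / 7 / 67
  c3 r1c1: 41 / 5 / 41
  c4 r1c1: 51 / 6 / 51
— OS: 3×3; PE[1][1] trace:
  c0 r1c1: 0 / 0 / 0
  c1 r1c1: 0 / 0 / 0
  c2 r1c1: 6 / 2 / 3
  c3 r1c1: 41 / 5 / 7
  c4 r1c1: 42 / 1 / 1
— RS: 3×3; PE[1][1] trace:
  c0 r1c1: 0 / 0 / 0
  c1 r1c1: 0 / 0 / 0
  c2 r1c1: 37 / 37 / 5
  c3 r1c1: 41 / 41 / 7
  c4 r1c1: 51 / 51 / 9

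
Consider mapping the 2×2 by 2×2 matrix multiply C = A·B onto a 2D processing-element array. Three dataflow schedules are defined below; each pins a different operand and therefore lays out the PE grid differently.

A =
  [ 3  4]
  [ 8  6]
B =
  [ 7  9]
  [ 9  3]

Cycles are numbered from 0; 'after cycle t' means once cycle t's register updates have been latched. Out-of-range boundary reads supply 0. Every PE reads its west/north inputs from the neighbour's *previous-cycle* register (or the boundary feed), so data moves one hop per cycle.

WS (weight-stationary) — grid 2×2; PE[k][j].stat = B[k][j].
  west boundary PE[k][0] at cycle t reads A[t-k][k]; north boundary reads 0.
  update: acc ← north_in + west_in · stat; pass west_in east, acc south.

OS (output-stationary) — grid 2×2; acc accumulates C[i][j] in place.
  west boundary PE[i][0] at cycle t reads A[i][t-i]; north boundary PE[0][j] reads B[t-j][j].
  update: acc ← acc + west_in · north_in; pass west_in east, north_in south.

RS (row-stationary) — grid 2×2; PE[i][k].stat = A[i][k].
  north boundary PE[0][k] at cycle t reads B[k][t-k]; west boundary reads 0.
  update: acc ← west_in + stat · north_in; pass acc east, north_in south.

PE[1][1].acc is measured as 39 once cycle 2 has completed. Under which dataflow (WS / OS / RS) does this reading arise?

dataflow = WS

WS [2×2] PE[1][1] across cycles:
  t=0 PE[1][1]: acc=0 h=0 v=0
  t=1 PE[1][1]: acc=0 h=0 v=0
  t=2 PE[1][1]: acc=39 h=4 v=39
OS [2×2] PE[1][1] across cycles:
  t=0 PE[1][1]: acc=0 h=0 v=0
  t=1 PE[1][1]: acc=0 h=0 v=0
  t=2 PE[1][1]: acc=72 h=8 v=9
RS [2×2] PE[1][1] across cycles:
  t=0 PE[1][1]: acc=0 h=0 v=0
  t=1 PE[1][1]: acc=0 h=0 v=0
  t=2 PE[1][1]: acc=110 h=110 v=9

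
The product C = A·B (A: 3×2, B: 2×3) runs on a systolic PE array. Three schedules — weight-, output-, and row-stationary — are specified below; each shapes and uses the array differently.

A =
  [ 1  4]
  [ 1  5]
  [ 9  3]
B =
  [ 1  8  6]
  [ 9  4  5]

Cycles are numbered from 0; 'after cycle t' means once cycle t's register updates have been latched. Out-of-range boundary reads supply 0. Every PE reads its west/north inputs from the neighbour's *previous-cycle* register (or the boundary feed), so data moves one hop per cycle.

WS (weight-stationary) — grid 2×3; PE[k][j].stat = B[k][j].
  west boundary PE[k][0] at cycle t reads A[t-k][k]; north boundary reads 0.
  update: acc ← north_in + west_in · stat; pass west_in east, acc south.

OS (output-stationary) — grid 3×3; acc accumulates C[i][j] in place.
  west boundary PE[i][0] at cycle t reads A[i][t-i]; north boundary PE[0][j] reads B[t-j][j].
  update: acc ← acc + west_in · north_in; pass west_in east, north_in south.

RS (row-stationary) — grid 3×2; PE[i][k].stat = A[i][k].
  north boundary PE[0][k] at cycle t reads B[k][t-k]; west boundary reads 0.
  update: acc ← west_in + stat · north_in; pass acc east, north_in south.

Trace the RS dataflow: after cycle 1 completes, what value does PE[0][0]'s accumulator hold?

PE[0][0].acc = 8

RS 3×2: PE[0][0] cycle-by-cycle (with neighbour feeds):
  0: (0,0).acc=1  regs=<1,1>
  1: (0,0).acc=8  regs=<8,8>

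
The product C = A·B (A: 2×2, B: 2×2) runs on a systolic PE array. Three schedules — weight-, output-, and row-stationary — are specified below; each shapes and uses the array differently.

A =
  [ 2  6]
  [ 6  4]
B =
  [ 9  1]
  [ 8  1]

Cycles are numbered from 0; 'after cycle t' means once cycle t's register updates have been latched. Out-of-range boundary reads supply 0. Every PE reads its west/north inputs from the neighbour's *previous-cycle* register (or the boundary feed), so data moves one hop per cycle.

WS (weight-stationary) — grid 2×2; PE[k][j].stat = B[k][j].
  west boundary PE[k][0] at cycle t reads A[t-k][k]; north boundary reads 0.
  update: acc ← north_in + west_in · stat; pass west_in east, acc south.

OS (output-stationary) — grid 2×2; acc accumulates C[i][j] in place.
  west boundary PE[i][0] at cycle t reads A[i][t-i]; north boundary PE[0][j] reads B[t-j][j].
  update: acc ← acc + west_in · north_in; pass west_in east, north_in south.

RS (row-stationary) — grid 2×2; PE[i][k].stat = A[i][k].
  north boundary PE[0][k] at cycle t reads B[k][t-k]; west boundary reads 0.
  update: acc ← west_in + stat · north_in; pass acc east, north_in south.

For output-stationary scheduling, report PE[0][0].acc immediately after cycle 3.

PE[0][0].acc = 66

OS on a 2×2 grid — tracing PE[0][0] and its feeders:
  @0  [0,0]  acc 18  |  →2  ↓9
  @1  [0,0]  acc 66  |  →6  ↓8
  @2  [0,0]  acc 66  |  →0  ↓0
  @3  [0,0]  acc 66  |  →0  ↓0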